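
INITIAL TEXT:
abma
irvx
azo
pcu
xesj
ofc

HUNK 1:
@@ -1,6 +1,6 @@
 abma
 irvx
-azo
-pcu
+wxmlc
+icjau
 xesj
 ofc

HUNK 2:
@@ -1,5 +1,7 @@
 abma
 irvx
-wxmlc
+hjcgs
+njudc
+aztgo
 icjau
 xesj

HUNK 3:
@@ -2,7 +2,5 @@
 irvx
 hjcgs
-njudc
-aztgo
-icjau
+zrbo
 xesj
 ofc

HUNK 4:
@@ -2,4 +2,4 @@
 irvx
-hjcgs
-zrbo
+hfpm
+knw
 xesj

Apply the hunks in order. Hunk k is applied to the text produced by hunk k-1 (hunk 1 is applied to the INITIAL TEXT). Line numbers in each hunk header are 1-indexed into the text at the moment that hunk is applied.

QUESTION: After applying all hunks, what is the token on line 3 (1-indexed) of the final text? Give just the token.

Hunk 1: at line 1 remove [azo,pcu] add [wxmlc,icjau] -> 6 lines: abma irvx wxmlc icjau xesj ofc
Hunk 2: at line 1 remove [wxmlc] add [hjcgs,njudc,aztgo] -> 8 lines: abma irvx hjcgs njudc aztgo icjau xesj ofc
Hunk 3: at line 2 remove [njudc,aztgo,icjau] add [zrbo] -> 6 lines: abma irvx hjcgs zrbo xesj ofc
Hunk 4: at line 2 remove [hjcgs,zrbo] add [hfpm,knw] -> 6 lines: abma irvx hfpm knw xesj ofc
Final line 3: hfpm

Answer: hfpm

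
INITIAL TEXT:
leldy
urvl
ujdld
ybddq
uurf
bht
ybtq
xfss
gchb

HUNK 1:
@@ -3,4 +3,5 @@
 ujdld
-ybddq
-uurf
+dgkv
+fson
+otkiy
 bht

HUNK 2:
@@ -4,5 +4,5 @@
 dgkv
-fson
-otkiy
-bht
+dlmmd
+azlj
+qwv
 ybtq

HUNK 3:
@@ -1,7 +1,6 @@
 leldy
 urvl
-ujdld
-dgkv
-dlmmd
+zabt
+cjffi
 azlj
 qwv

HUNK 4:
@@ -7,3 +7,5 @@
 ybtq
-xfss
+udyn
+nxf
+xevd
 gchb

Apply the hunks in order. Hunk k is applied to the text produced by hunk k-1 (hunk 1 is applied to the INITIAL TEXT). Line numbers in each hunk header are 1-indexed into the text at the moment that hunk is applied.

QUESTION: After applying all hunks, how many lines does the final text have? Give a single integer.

Hunk 1: at line 3 remove [ybddq,uurf] add [dgkv,fson,otkiy] -> 10 lines: leldy urvl ujdld dgkv fson otkiy bht ybtq xfss gchb
Hunk 2: at line 4 remove [fson,otkiy,bht] add [dlmmd,azlj,qwv] -> 10 lines: leldy urvl ujdld dgkv dlmmd azlj qwv ybtq xfss gchb
Hunk 3: at line 1 remove [ujdld,dgkv,dlmmd] add [zabt,cjffi] -> 9 lines: leldy urvl zabt cjffi azlj qwv ybtq xfss gchb
Hunk 4: at line 7 remove [xfss] add [udyn,nxf,xevd] -> 11 lines: leldy urvl zabt cjffi azlj qwv ybtq udyn nxf xevd gchb
Final line count: 11

Answer: 11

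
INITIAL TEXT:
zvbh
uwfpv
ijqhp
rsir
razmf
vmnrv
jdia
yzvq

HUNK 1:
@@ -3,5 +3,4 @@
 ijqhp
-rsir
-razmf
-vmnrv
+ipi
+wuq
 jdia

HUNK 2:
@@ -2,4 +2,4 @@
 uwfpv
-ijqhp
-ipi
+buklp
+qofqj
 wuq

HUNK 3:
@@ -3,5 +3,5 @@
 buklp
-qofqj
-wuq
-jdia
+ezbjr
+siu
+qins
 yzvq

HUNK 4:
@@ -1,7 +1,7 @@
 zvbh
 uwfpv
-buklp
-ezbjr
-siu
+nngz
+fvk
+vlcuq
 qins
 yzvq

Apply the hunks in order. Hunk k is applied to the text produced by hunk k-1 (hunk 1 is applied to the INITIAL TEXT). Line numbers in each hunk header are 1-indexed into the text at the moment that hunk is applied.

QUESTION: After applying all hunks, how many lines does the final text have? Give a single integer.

Hunk 1: at line 3 remove [rsir,razmf,vmnrv] add [ipi,wuq] -> 7 lines: zvbh uwfpv ijqhp ipi wuq jdia yzvq
Hunk 2: at line 2 remove [ijqhp,ipi] add [buklp,qofqj] -> 7 lines: zvbh uwfpv buklp qofqj wuq jdia yzvq
Hunk 3: at line 3 remove [qofqj,wuq,jdia] add [ezbjr,siu,qins] -> 7 lines: zvbh uwfpv buklp ezbjr siu qins yzvq
Hunk 4: at line 1 remove [buklp,ezbjr,siu] add [nngz,fvk,vlcuq] -> 7 lines: zvbh uwfpv nngz fvk vlcuq qins yzvq
Final line count: 7

Answer: 7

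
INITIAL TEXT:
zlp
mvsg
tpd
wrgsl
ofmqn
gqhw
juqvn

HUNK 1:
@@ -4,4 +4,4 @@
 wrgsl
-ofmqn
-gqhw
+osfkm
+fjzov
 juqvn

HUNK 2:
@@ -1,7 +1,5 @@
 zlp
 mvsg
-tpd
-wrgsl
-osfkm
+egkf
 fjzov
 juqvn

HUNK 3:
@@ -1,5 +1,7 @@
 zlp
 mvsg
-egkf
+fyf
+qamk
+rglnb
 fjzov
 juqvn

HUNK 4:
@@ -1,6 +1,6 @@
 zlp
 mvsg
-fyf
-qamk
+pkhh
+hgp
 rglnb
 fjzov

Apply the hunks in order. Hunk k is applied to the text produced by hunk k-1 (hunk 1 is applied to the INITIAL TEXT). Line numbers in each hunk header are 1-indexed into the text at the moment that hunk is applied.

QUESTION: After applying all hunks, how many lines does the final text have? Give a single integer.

Hunk 1: at line 4 remove [ofmqn,gqhw] add [osfkm,fjzov] -> 7 lines: zlp mvsg tpd wrgsl osfkm fjzov juqvn
Hunk 2: at line 1 remove [tpd,wrgsl,osfkm] add [egkf] -> 5 lines: zlp mvsg egkf fjzov juqvn
Hunk 3: at line 1 remove [egkf] add [fyf,qamk,rglnb] -> 7 lines: zlp mvsg fyf qamk rglnb fjzov juqvn
Hunk 4: at line 1 remove [fyf,qamk] add [pkhh,hgp] -> 7 lines: zlp mvsg pkhh hgp rglnb fjzov juqvn
Final line count: 7

Answer: 7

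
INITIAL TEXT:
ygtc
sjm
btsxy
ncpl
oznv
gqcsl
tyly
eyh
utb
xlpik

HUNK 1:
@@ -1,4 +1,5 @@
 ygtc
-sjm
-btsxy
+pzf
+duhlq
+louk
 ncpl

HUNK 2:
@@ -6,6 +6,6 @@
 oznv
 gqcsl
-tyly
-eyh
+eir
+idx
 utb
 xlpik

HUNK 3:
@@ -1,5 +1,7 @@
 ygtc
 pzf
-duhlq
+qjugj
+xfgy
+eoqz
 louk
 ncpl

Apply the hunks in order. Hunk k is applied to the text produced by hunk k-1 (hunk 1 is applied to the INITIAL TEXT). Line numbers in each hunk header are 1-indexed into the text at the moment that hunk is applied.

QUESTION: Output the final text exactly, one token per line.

Answer: ygtc
pzf
qjugj
xfgy
eoqz
louk
ncpl
oznv
gqcsl
eir
idx
utb
xlpik

Derivation:
Hunk 1: at line 1 remove [sjm,btsxy] add [pzf,duhlq,louk] -> 11 lines: ygtc pzf duhlq louk ncpl oznv gqcsl tyly eyh utb xlpik
Hunk 2: at line 6 remove [tyly,eyh] add [eir,idx] -> 11 lines: ygtc pzf duhlq louk ncpl oznv gqcsl eir idx utb xlpik
Hunk 3: at line 1 remove [duhlq] add [qjugj,xfgy,eoqz] -> 13 lines: ygtc pzf qjugj xfgy eoqz louk ncpl oznv gqcsl eir idx utb xlpik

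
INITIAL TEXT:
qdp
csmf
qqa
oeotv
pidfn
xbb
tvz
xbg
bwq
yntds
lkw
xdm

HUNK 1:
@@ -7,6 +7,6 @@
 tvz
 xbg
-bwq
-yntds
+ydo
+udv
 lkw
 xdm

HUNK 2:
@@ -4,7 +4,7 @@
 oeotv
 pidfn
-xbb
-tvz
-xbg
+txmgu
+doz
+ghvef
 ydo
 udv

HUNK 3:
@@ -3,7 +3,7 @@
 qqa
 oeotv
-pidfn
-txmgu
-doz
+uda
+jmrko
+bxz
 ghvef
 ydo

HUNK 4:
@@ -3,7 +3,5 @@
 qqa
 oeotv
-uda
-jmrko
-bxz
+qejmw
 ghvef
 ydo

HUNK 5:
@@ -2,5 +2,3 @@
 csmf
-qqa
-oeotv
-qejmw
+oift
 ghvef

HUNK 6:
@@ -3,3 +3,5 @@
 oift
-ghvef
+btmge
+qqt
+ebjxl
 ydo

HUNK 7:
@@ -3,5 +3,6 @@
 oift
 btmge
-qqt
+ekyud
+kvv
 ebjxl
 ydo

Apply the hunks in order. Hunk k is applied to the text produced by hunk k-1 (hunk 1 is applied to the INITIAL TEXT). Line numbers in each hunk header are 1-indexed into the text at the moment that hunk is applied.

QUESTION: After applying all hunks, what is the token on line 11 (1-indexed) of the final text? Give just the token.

Hunk 1: at line 7 remove [bwq,yntds] add [ydo,udv] -> 12 lines: qdp csmf qqa oeotv pidfn xbb tvz xbg ydo udv lkw xdm
Hunk 2: at line 4 remove [xbb,tvz,xbg] add [txmgu,doz,ghvef] -> 12 lines: qdp csmf qqa oeotv pidfn txmgu doz ghvef ydo udv lkw xdm
Hunk 3: at line 3 remove [pidfn,txmgu,doz] add [uda,jmrko,bxz] -> 12 lines: qdp csmf qqa oeotv uda jmrko bxz ghvef ydo udv lkw xdm
Hunk 4: at line 3 remove [uda,jmrko,bxz] add [qejmw] -> 10 lines: qdp csmf qqa oeotv qejmw ghvef ydo udv lkw xdm
Hunk 5: at line 2 remove [qqa,oeotv,qejmw] add [oift] -> 8 lines: qdp csmf oift ghvef ydo udv lkw xdm
Hunk 6: at line 3 remove [ghvef] add [btmge,qqt,ebjxl] -> 10 lines: qdp csmf oift btmge qqt ebjxl ydo udv lkw xdm
Hunk 7: at line 3 remove [qqt] add [ekyud,kvv] -> 11 lines: qdp csmf oift btmge ekyud kvv ebjxl ydo udv lkw xdm
Final line 11: xdm

Answer: xdm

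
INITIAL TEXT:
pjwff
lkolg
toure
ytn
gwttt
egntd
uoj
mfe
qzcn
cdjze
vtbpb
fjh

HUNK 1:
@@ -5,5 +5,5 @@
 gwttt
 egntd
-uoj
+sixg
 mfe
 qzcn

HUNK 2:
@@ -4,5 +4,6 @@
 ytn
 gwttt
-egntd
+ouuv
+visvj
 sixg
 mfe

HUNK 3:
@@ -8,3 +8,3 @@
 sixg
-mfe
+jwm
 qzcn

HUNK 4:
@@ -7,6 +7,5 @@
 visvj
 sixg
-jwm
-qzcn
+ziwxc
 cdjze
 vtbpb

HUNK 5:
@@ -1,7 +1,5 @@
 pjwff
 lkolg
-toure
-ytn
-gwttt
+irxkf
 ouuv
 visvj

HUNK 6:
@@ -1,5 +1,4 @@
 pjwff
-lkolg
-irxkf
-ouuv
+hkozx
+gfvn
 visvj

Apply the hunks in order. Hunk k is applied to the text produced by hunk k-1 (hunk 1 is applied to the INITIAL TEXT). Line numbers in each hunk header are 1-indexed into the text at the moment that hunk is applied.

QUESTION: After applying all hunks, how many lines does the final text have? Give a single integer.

Answer: 9

Derivation:
Hunk 1: at line 5 remove [uoj] add [sixg] -> 12 lines: pjwff lkolg toure ytn gwttt egntd sixg mfe qzcn cdjze vtbpb fjh
Hunk 2: at line 4 remove [egntd] add [ouuv,visvj] -> 13 lines: pjwff lkolg toure ytn gwttt ouuv visvj sixg mfe qzcn cdjze vtbpb fjh
Hunk 3: at line 8 remove [mfe] add [jwm] -> 13 lines: pjwff lkolg toure ytn gwttt ouuv visvj sixg jwm qzcn cdjze vtbpb fjh
Hunk 4: at line 7 remove [jwm,qzcn] add [ziwxc] -> 12 lines: pjwff lkolg toure ytn gwttt ouuv visvj sixg ziwxc cdjze vtbpb fjh
Hunk 5: at line 1 remove [toure,ytn,gwttt] add [irxkf] -> 10 lines: pjwff lkolg irxkf ouuv visvj sixg ziwxc cdjze vtbpb fjh
Hunk 6: at line 1 remove [lkolg,irxkf,ouuv] add [hkozx,gfvn] -> 9 lines: pjwff hkozx gfvn visvj sixg ziwxc cdjze vtbpb fjh
Final line count: 9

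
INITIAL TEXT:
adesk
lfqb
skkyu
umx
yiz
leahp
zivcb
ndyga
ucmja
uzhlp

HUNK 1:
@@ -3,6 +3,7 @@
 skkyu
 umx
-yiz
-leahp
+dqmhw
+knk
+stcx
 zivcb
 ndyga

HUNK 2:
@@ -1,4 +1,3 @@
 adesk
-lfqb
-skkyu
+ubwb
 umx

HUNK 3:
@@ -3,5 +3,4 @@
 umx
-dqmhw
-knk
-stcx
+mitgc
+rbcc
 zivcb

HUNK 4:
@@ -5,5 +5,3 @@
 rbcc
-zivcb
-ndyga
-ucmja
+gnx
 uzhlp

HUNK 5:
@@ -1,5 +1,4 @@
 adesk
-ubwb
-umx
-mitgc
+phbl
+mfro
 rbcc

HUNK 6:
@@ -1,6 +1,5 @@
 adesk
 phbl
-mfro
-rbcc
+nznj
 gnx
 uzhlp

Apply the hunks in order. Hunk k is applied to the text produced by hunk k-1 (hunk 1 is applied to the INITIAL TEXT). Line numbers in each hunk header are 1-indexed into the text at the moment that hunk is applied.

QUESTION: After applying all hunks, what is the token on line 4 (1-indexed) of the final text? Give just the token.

Hunk 1: at line 3 remove [yiz,leahp] add [dqmhw,knk,stcx] -> 11 lines: adesk lfqb skkyu umx dqmhw knk stcx zivcb ndyga ucmja uzhlp
Hunk 2: at line 1 remove [lfqb,skkyu] add [ubwb] -> 10 lines: adesk ubwb umx dqmhw knk stcx zivcb ndyga ucmja uzhlp
Hunk 3: at line 3 remove [dqmhw,knk,stcx] add [mitgc,rbcc] -> 9 lines: adesk ubwb umx mitgc rbcc zivcb ndyga ucmja uzhlp
Hunk 4: at line 5 remove [zivcb,ndyga,ucmja] add [gnx] -> 7 lines: adesk ubwb umx mitgc rbcc gnx uzhlp
Hunk 5: at line 1 remove [ubwb,umx,mitgc] add [phbl,mfro] -> 6 lines: adesk phbl mfro rbcc gnx uzhlp
Hunk 6: at line 1 remove [mfro,rbcc] add [nznj] -> 5 lines: adesk phbl nznj gnx uzhlp
Final line 4: gnx

Answer: gnx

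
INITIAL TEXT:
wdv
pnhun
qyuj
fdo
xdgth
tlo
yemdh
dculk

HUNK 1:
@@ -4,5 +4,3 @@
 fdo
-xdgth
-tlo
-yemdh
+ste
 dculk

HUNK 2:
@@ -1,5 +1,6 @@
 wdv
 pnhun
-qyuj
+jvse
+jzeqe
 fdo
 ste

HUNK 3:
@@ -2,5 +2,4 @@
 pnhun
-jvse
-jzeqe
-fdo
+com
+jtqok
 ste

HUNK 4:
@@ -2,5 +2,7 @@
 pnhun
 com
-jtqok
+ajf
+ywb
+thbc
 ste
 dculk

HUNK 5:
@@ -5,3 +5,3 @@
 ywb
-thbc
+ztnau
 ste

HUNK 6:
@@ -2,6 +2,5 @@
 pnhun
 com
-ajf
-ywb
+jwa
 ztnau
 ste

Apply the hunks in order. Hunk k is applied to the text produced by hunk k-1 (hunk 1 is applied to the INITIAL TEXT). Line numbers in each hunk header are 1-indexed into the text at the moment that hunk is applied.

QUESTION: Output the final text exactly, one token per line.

Answer: wdv
pnhun
com
jwa
ztnau
ste
dculk

Derivation:
Hunk 1: at line 4 remove [xdgth,tlo,yemdh] add [ste] -> 6 lines: wdv pnhun qyuj fdo ste dculk
Hunk 2: at line 1 remove [qyuj] add [jvse,jzeqe] -> 7 lines: wdv pnhun jvse jzeqe fdo ste dculk
Hunk 3: at line 2 remove [jvse,jzeqe,fdo] add [com,jtqok] -> 6 lines: wdv pnhun com jtqok ste dculk
Hunk 4: at line 2 remove [jtqok] add [ajf,ywb,thbc] -> 8 lines: wdv pnhun com ajf ywb thbc ste dculk
Hunk 5: at line 5 remove [thbc] add [ztnau] -> 8 lines: wdv pnhun com ajf ywb ztnau ste dculk
Hunk 6: at line 2 remove [ajf,ywb] add [jwa] -> 7 lines: wdv pnhun com jwa ztnau ste dculk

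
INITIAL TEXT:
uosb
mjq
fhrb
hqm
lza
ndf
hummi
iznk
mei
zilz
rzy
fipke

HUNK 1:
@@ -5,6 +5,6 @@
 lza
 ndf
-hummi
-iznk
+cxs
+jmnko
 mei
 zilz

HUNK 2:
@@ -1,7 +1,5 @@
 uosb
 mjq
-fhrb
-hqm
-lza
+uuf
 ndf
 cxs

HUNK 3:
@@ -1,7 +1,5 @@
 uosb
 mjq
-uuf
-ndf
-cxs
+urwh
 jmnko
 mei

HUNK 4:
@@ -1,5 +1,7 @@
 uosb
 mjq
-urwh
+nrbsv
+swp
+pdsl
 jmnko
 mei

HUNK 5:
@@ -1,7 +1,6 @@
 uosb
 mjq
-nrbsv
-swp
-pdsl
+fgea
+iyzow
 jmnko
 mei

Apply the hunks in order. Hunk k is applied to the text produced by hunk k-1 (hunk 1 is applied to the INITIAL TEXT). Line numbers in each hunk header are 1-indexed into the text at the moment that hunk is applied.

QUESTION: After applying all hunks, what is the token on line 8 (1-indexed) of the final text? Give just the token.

Answer: rzy

Derivation:
Hunk 1: at line 5 remove [hummi,iznk] add [cxs,jmnko] -> 12 lines: uosb mjq fhrb hqm lza ndf cxs jmnko mei zilz rzy fipke
Hunk 2: at line 1 remove [fhrb,hqm,lza] add [uuf] -> 10 lines: uosb mjq uuf ndf cxs jmnko mei zilz rzy fipke
Hunk 3: at line 1 remove [uuf,ndf,cxs] add [urwh] -> 8 lines: uosb mjq urwh jmnko mei zilz rzy fipke
Hunk 4: at line 1 remove [urwh] add [nrbsv,swp,pdsl] -> 10 lines: uosb mjq nrbsv swp pdsl jmnko mei zilz rzy fipke
Hunk 5: at line 1 remove [nrbsv,swp,pdsl] add [fgea,iyzow] -> 9 lines: uosb mjq fgea iyzow jmnko mei zilz rzy fipke
Final line 8: rzy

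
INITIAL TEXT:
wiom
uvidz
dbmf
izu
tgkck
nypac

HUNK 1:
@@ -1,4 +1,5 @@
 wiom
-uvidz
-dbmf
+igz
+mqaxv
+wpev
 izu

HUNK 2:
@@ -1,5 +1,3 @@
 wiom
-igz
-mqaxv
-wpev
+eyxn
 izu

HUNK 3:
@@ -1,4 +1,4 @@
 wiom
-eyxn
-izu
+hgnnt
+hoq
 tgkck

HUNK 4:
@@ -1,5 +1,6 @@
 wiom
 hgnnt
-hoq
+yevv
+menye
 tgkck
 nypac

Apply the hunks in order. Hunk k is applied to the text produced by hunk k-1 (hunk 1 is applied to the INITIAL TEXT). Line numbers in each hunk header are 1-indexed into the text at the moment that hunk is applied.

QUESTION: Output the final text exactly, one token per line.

Hunk 1: at line 1 remove [uvidz,dbmf] add [igz,mqaxv,wpev] -> 7 lines: wiom igz mqaxv wpev izu tgkck nypac
Hunk 2: at line 1 remove [igz,mqaxv,wpev] add [eyxn] -> 5 lines: wiom eyxn izu tgkck nypac
Hunk 3: at line 1 remove [eyxn,izu] add [hgnnt,hoq] -> 5 lines: wiom hgnnt hoq tgkck nypac
Hunk 4: at line 1 remove [hoq] add [yevv,menye] -> 6 lines: wiom hgnnt yevv menye tgkck nypac

Answer: wiom
hgnnt
yevv
menye
tgkck
nypac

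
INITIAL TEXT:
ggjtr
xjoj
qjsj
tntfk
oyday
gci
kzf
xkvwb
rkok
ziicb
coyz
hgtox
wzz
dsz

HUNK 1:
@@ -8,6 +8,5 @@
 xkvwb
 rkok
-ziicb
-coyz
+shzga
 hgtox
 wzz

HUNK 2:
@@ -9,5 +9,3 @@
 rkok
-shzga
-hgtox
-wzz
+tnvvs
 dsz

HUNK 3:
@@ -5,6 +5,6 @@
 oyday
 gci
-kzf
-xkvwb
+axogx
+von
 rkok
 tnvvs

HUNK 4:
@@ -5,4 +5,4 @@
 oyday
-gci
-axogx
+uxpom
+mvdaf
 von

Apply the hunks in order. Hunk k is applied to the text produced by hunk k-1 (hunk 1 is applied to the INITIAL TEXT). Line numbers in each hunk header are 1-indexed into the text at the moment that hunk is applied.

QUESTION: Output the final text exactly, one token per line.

Hunk 1: at line 8 remove [ziicb,coyz] add [shzga] -> 13 lines: ggjtr xjoj qjsj tntfk oyday gci kzf xkvwb rkok shzga hgtox wzz dsz
Hunk 2: at line 9 remove [shzga,hgtox,wzz] add [tnvvs] -> 11 lines: ggjtr xjoj qjsj tntfk oyday gci kzf xkvwb rkok tnvvs dsz
Hunk 3: at line 5 remove [kzf,xkvwb] add [axogx,von] -> 11 lines: ggjtr xjoj qjsj tntfk oyday gci axogx von rkok tnvvs dsz
Hunk 4: at line 5 remove [gci,axogx] add [uxpom,mvdaf] -> 11 lines: ggjtr xjoj qjsj tntfk oyday uxpom mvdaf von rkok tnvvs dsz

Answer: ggjtr
xjoj
qjsj
tntfk
oyday
uxpom
mvdaf
von
rkok
tnvvs
dsz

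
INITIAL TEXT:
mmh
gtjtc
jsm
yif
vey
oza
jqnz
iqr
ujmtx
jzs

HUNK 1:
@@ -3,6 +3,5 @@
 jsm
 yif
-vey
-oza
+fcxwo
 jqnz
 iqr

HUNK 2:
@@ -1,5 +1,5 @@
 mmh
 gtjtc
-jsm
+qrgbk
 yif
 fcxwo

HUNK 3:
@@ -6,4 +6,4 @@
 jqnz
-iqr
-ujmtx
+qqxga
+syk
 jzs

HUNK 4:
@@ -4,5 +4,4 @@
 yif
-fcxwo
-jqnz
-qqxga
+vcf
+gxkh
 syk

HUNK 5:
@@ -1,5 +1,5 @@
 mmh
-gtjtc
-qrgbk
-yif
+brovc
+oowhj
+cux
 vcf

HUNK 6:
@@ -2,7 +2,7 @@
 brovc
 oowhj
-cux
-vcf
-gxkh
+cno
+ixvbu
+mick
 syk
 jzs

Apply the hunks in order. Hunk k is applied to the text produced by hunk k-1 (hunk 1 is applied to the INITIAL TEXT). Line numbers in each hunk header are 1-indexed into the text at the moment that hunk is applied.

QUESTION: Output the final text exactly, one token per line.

Answer: mmh
brovc
oowhj
cno
ixvbu
mick
syk
jzs

Derivation:
Hunk 1: at line 3 remove [vey,oza] add [fcxwo] -> 9 lines: mmh gtjtc jsm yif fcxwo jqnz iqr ujmtx jzs
Hunk 2: at line 1 remove [jsm] add [qrgbk] -> 9 lines: mmh gtjtc qrgbk yif fcxwo jqnz iqr ujmtx jzs
Hunk 3: at line 6 remove [iqr,ujmtx] add [qqxga,syk] -> 9 lines: mmh gtjtc qrgbk yif fcxwo jqnz qqxga syk jzs
Hunk 4: at line 4 remove [fcxwo,jqnz,qqxga] add [vcf,gxkh] -> 8 lines: mmh gtjtc qrgbk yif vcf gxkh syk jzs
Hunk 5: at line 1 remove [gtjtc,qrgbk,yif] add [brovc,oowhj,cux] -> 8 lines: mmh brovc oowhj cux vcf gxkh syk jzs
Hunk 6: at line 2 remove [cux,vcf,gxkh] add [cno,ixvbu,mick] -> 8 lines: mmh brovc oowhj cno ixvbu mick syk jzs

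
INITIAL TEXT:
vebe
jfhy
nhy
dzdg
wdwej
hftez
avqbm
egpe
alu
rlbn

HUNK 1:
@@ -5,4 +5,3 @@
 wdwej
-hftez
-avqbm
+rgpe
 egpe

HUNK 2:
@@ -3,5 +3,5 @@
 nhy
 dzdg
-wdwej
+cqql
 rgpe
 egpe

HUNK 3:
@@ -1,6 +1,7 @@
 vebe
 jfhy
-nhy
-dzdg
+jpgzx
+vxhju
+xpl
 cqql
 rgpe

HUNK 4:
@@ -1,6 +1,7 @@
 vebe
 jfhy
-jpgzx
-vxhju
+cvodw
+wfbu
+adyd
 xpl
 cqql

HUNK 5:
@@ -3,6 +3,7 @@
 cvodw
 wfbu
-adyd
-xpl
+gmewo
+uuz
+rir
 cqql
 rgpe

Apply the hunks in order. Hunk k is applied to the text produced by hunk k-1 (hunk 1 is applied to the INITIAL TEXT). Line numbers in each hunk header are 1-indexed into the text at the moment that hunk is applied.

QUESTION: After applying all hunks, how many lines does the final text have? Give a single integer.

Hunk 1: at line 5 remove [hftez,avqbm] add [rgpe] -> 9 lines: vebe jfhy nhy dzdg wdwej rgpe egpe alu rlbn
Hunk 2: at line 3 remove [wdwej] add [cqql] -> 9 lines: vebe jfhy nhy dzdg cqql rgpe egpe alu rlbn
Hunk 3: at line 1 remove [nhy,dzdg] add [jpgzx,vxhju,xpl] -> 10 lines: vebe jfhy jpgzx vxhju xpl cqql rgpe egpe alu rlbn
Hunk 4: at line 1 remove [jpgzx,vxhju] add [cvodw,wfbu,adyd] -> 11 lines: vebe jfhy cvodw wfbu adyd xpl cqql rgpe egpe alu rlbn
Hunk 5: at line 3 remove [adyd,xpl] add [gmewo,uuz,rir] -> 12 lines: vebe jfhy cvodw wfbu gmewo uuz rir cqql rgpe egpe alu rlbn
Final line count: 12

Answer: 12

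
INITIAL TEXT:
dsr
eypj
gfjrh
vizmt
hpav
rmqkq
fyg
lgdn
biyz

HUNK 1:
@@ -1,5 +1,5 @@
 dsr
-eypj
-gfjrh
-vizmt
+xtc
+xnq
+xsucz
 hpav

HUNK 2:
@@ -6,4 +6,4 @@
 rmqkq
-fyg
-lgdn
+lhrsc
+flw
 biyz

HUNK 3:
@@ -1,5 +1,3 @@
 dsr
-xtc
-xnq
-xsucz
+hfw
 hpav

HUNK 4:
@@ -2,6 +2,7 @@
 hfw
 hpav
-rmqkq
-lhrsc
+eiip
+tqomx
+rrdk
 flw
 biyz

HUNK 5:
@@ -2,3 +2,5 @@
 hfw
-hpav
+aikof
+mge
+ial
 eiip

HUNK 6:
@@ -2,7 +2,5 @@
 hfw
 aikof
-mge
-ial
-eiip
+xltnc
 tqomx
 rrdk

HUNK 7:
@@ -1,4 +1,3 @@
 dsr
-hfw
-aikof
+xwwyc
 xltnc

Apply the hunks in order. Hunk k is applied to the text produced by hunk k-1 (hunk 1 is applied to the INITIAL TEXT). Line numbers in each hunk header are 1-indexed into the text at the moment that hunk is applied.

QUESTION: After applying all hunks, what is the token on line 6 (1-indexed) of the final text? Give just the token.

Answer: flw

Derivation:
Hunk 1: at line 1 remove [eypj,gfjrh,vizmt] add [xtc,xnq,xsucz] -> 9 lines: dsr xtc xnq xsucz hpav rmqkq fyg lgdn biyz
Hunk 2: at line 6 remove [fyg,lgdn] add [lhrsc,flw] -> 9 lines: dsr xtc xnq xsucz hpav rmqkq lhrsc flw biyz
Hunk 3: at line 1 remove [xtc,xnq,xsucz] add [hfw] -> 7 lines: dsr hfw hpav rmqkq lhrsc flw biyz
Hunk 4: at line 2 remove [rmqkq,lhrsc] add [eiip,tqomx,rrdk] -> 8 lines: dsr hfw hpav eiip tqomx rrdk flw biyz
Hunk 5: at line 2 remove [hpav] add [aikof,mge,ial] -> 10 lines: dsr hfw aikof mge ial eiip tqomx rrdk flw biyz
Hunk 6: at line 2 remove [mge,ial,eiip] add [xltnc] -> 8 lines: dsr hfw aikof xltnc tqomx rrdk flw biyz
Hunk 7: at line 1 remove [hfw,aikof] add [xwwyc] -> 7 lines: dsr xwwyc xltnc tqomx rrdk flw biyz
Final line 6: flw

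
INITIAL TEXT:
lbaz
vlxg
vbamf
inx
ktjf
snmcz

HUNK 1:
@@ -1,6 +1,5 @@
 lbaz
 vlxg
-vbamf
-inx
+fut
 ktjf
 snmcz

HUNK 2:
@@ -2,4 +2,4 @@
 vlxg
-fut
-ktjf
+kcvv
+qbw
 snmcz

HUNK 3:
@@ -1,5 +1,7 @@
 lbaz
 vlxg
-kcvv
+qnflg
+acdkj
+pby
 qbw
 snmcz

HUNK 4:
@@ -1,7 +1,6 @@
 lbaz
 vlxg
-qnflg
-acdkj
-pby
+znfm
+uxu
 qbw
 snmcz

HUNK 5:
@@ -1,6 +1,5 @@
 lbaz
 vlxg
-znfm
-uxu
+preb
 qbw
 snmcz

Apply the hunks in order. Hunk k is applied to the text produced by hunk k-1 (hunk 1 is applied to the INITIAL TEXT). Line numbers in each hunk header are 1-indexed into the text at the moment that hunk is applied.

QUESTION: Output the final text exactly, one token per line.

Hunk 1: at line 1 remove [vbamf,inx] add [fut] -> 5 lines: lbaz vlxg fut ktjf snmcz
Hunk 2: at line 2 remove [fut,ktjf] add [kcvv,qbw] -> 5 lines: lbaz vlxg kcvv qbw snmcz
Hunk 3: at line 1 remove [kcvv] add [qnflg,acdkj,pby] -> 7 lines: lbaz vlxg qnflg acdkj pby qbw snmcz
Hunk 4: at line 1 remove [qnflg,acdkj,pby] add [znfm,uxu] -> 6 lines: lbaz vlxg znfm uxu qbw snmcz
Hunk 5: at line 1 remove [znfm,uxu] add [preb] -> 5 lines: lbaz vlxg preb qbw snmcz

Answer: lbaz
vlxg
preb
qbw
snmcz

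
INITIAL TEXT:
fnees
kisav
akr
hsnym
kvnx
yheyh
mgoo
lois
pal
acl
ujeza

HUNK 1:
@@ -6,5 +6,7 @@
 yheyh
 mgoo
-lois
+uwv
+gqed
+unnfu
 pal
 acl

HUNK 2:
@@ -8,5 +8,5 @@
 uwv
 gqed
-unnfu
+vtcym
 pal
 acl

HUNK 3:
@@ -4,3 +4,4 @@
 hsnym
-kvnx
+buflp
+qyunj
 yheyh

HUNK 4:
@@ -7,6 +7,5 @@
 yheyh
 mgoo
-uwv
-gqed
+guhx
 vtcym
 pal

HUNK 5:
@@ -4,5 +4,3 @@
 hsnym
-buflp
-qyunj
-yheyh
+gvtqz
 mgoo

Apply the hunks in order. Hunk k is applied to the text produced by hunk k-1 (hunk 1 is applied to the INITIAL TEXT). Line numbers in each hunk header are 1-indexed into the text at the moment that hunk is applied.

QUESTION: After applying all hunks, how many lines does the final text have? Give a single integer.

Hunk 1: at line 6 remove [lois] add [uwv,gqed,unnfu] -> 13 lines: fnees kisav akr hsnym kvnx yheyh mgoo uwv gqed unnfu pal acl ujeza
Hunk 2: at line 8 remove [unnfu] add [vtcym] -> 13 lines: fnees kisav akr hsnym kvnx yheyh mgoo uwv gqed vtcym pal acl ujeza
Hunk 3: at line 4 remove [kvnx] add [buflp,qyunj] -> 14 lines: fnees kisav akr hsnym buflp qyunj yheyh mgoo uwv gqed vtcym pal acl ujeza
Hunk 4: at line 7 remove [uwv,gqed] add [guhx] -> 13 lines: fnees kisav akr hsnym buflp qyunj yheyh mgoo guhx vtcym pal acl ujeza
Hunk 5: at line 4 remove [buflp,qyunj,yheyh] add [gvtqz] -> 11 lines: fnees kisav akr hsnym gvtqz mgoo guhx vtcym pal acl ujeza
Final line count: 11

Answer: 11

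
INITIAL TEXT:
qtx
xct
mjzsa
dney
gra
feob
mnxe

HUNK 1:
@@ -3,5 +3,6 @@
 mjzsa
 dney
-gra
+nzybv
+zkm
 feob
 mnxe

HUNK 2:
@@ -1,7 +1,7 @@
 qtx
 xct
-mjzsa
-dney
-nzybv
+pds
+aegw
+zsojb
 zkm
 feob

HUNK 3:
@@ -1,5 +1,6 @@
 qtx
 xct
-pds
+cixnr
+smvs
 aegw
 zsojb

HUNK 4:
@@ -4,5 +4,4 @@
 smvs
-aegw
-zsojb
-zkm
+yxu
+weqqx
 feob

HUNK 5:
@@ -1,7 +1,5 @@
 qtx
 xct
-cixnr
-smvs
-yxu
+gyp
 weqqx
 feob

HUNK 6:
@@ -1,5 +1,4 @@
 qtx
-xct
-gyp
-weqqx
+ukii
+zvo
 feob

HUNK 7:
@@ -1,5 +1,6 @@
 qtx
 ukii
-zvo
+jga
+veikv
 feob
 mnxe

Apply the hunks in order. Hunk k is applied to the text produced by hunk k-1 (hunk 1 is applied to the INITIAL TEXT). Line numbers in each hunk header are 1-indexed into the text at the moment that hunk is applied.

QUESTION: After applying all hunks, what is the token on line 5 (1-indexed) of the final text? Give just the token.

Hunk 1: at line 3 remove [gra] add [nzybv,zkm] -> 8 lines: qtx xct mjzsa dney nzybv zkm feob mnxe
Hunk 2: at line 1 remove [mjzsa,dney,nzybv] add [pds,aegw,zsojb] -> 8 lines: qtx xct pds aegw zsojb zkm feob mnxe
Hunk 3: at line 1 remove [pds] add [cixnr,smvs] -> 9 lines: qtx xct cixnr smvs aegw zsojb zkm feob mnxe
Hunk 4: at line 4 remove [aegw,zsojb,zkm] add [yxu,weqqx] -> 8 lines: qtx xct cixnr smvs yxu weqqx feob mnxe
Hunk 5: at line 1 remove [cixnr,smvs,yxu] add [gyp] -> 6 lines: qtx xct gyp weqqx feob mnxe
Hunk 6: at line 1 remove [xct,gyp,weqqx] add [ukii,zvo] -> 5 lines: qtx ukii zvo feob mnxe
Hunk 7: at line 1 remove [zvo] add [jga,veikv] -> 6 lines: qtx ukii jga veikv feob mnxe
Final line 5: feob

Answer: feob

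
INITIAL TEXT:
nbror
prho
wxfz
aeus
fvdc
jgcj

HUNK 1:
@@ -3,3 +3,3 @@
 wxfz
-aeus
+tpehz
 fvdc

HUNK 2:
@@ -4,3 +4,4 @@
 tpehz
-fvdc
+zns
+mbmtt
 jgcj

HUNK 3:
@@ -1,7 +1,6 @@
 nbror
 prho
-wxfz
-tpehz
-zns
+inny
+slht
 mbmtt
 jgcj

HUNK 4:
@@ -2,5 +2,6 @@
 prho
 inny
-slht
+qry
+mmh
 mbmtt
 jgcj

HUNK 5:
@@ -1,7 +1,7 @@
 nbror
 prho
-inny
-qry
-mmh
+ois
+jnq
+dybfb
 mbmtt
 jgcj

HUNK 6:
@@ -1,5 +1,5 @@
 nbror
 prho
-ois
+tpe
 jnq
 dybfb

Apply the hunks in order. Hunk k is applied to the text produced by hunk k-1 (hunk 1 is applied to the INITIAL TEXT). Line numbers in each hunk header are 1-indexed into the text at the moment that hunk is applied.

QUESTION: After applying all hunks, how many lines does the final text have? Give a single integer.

Answer: 7

Derivation:
Hunk 1: at line 3 remove [aeus] add [tpehz] -> 6 lines: nbror prho wxfz tpehz fvdc jgcj
Hunk 2: at line 4 remove [fvdc] add [zns,mbmtt] -> 7 lines: nbror prho wxfz tpehz zns mbmtt jgcj
Hunk 3: at line 1 remove [wxfz,tpehz,zns] add [inny,slht] -> 6 lines: nbror prho inny slht mbmtt jgcj
Hunk 4: at line 2 remove [slht] add [qry,mmh] -> 7 lines: nbror prho inny qry mmh mbmtt jgcj
Hunk 5: at line 1 remove [inny,qry,mmh] add [ois,jnq,dybfb] -> 7 lines: nbror prho ois jnq dybfb mbmtt jgcj
Hunk 6: at line 1 remove [ois] add [tpe] -> 7 lines: nbror prho tpe jnq dybfb mbmtt jgcj
Final line count: 7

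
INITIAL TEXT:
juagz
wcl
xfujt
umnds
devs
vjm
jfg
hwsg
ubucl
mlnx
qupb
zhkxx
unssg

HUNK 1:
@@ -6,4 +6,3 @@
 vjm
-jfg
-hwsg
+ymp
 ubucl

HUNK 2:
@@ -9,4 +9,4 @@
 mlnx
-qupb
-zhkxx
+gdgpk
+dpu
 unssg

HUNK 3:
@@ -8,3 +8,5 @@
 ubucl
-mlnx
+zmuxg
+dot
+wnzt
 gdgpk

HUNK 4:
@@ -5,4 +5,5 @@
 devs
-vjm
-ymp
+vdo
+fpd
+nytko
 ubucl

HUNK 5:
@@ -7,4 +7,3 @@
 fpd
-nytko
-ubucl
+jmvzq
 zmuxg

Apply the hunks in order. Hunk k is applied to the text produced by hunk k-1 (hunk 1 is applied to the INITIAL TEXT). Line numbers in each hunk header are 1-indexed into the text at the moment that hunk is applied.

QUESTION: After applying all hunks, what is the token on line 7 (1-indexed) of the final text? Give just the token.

Hunk 1: at line 6 remove [jfg,hwsg] add [ymp] -> 12 lines: juagz wcl xfujt umnds devs vjm ymp ubucl mlnx qupb zhkxx unssg
Hunk 2: at line 9 remove [qupb,zhkxx] add [gdgpk,dpu] -> 12 lines: juagz wcl xfujt umnds devs vjm ymp ubucl mlnx gdgpk dpu unssg
Hunk 3: at line 8 remove [mlnx] add [zmuxg,dot,wnzt] -> 14 lines: juagz wcl xfujt umnds devs vjm ymp ubucl zmuxg dot wnzt gdgpk dpu unssg
Hunk 4: at line 5 remove [vjm,ymp] add [vdo,fpd,nytko] -> 15 lines: juagz wcl xfujt umnds devs vdo fpd nytko ubucl zmuxg dot wnzt gdgpk dpu unssg
Hunk 5: at line 7 remove [nytko,ubucl] add [jmvzq] -> 14 lines: juagz wcl xfujt umnds devs vdo fpd jmvzq zmuxg dot wnzt gdgpk dpu unssg
Final line 7: fpd

Answer: fpd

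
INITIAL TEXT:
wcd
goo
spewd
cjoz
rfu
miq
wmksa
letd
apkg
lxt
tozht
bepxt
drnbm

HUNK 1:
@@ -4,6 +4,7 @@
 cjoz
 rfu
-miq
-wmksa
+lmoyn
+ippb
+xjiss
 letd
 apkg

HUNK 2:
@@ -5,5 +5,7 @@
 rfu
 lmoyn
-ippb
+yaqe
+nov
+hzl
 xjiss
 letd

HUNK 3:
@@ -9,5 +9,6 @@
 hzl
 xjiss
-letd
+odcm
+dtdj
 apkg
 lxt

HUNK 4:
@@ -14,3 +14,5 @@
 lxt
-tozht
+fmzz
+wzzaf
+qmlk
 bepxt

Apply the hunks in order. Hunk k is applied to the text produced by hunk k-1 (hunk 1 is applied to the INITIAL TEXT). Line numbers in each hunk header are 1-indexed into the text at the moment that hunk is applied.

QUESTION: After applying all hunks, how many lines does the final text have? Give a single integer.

Hunk 1: at line 4 remove [miq,wmksa] add [lmoyn,ippb,xjiss] -> 14 lines: wcd goo spewd cjoz rfu lmoyn ippb xjiss letd apkg lxt tozht bepxt drnbm
Hunk 2: at line 5 remove [ippb] add [yaqe,nov,hzl] -> 16 lines: wcd goo spewd cjoz rfu lmoyn yaqe nov hzl xjiss letd apkg lxt tozht bepxt drnbm
Hunk 3: at line 9 remove [letd] add [odcm,dtdj] -> 17 lines: wcd goo spewd cjoz rfu lmoyn yaqe nov hzl xjiss odcm dtdj apkg lxt tozht bepxt drnbm
Hunk 4: at line 14 remove [tozht] add [fmzz,wzzaf,qmlk] -> 19 lines: wcd goo spewd cjoz rfu lmoyn yaqe nov hzl xjiss odcm dtdj apkg lxt fmzz wzzaf qmlk bepxt drnbm
Final line count: 19

Answer: 19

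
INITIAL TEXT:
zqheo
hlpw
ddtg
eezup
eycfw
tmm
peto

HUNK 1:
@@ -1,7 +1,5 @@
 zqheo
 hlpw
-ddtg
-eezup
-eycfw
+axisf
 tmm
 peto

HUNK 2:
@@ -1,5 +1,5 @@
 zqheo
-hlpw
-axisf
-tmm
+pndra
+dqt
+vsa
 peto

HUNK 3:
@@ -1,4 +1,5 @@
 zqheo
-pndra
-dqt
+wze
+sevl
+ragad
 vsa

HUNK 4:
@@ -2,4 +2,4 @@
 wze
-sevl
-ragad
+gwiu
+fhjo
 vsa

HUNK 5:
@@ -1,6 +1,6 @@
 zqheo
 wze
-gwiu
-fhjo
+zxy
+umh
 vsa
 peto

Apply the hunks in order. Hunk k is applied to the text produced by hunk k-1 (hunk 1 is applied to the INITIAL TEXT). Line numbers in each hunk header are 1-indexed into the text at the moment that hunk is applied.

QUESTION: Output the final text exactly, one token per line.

Answer: zqheo
wze
zxy
umh
vsa
peto

Derivation:
Hunk 1: at line 1 remove [ddtg,eezup,eycfw] add [axisf] -> 5 lines: zqheo hlpw axisf tmm peto
Hunk 2: at line 1 remove [hlpw,axisf,tmm] add [pndra,dqt,vsa] -> 5 lines: zqheo pndra dqt vsa peto
Hunk 3: at line 1 remove [pndra,dqt] add [wze,sevl,ragad] -> 6 lines: zqheo wze sevl ragad vsa peto
Hunk 4: at line 2 remove [sevl,ragad] add [gwiu,fhjo] -> 6 lines: zqheo wze gwiu fhjo vsa peto
Hunk 5: at line 1 remove [gwiu,fhjo] add [zxy,umh] -> 6 lines: zqheo wze zxy umh vsa peto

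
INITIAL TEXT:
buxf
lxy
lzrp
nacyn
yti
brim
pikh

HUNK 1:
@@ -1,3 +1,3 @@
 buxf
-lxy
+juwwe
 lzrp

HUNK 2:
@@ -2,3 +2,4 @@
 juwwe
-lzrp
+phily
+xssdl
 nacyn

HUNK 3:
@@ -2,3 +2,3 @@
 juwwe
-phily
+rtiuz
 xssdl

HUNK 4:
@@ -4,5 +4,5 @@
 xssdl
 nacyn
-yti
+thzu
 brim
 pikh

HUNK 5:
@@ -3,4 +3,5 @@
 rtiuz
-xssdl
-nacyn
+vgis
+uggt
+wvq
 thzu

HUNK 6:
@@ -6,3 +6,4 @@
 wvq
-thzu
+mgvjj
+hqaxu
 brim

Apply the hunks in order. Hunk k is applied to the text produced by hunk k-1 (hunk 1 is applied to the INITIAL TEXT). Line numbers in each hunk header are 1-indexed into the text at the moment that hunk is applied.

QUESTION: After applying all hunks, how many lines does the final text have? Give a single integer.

Hunk 1: at line 1 remove [lxy] add [juwwe] -> 7 lines: buxf juwwe lzrp nacyn yti brim pikh
Hunk 2: at line 2 remove [lzrp] add [phily,xssdl] -> 8 lines: buxf juwwe phily xssdl nacyn yti brim pikh
Hunk 3: at line 2 remove [phily] add [rtiuz] -> 8 lines: buxf juwwe rtiuz xssdl nacyn yti brim pikh
Hunk 4: at line 4 remove [yti] add [thzu] -> 8 lines: buxf juwwe rtiuz xssdl nacyn thzu brim pikh
Hunk 5: at line 3 remove [xssdl,nacyn] add [vgis,uggt,wvq] -> 9 lines: buxf juwwe rtiuz vgis uggt wvq thzu brim pikh
Hunk 6: at line 6 remove [thzu] add [mgvjj,hqaxu] -> 10 lines: buxf juwwe rtiuz vgis uggt wvq mgvjj hqaxu brim pikh
Final line count: 10

Answer: 10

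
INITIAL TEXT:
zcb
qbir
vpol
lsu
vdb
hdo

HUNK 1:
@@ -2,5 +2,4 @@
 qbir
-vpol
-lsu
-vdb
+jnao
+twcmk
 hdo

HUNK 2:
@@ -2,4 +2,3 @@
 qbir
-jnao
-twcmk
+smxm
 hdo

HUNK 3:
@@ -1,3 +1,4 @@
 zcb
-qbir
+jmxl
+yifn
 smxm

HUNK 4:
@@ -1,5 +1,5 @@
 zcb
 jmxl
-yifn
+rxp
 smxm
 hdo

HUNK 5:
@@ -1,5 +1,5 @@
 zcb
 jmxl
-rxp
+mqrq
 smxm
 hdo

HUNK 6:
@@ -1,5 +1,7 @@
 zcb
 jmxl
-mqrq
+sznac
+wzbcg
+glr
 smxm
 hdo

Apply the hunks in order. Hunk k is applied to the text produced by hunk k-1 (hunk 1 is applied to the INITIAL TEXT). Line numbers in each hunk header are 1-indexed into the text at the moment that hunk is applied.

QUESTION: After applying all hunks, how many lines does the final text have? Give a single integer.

Hunk 1: at line 2 remove [vpol,lsu,vdb] add [jnao,twcmk] -> 5 lines: zcb qbir jnao twcmk hdo
Hunk 2: at line 2 remove [jnao,twcmk] add [smxm] -> 4 lines: zcb qbir smxm hdo
Hunk 3: at line 1 remove [qbir] add [jmxl,yifn] -> 5 lines: zcb jmxl yifn smxm hdo
Hunk 4: at line 1 remove [yifn] add [rxp] -> 5 lines: zcb jmxl rxp smxm hdo
Hunk 5: at line 1 remove [rxp] add [mqrq] -> 5 lines: zcb jmxl mqrq smxm hdo
Hunk 6: at line 1 remove [mqrq] add [sznac,wzbcg,glr] -> 7 lines: zcb jmxl sznac wzbcg glr smxm hdo
Final line count: 7

Answer: 7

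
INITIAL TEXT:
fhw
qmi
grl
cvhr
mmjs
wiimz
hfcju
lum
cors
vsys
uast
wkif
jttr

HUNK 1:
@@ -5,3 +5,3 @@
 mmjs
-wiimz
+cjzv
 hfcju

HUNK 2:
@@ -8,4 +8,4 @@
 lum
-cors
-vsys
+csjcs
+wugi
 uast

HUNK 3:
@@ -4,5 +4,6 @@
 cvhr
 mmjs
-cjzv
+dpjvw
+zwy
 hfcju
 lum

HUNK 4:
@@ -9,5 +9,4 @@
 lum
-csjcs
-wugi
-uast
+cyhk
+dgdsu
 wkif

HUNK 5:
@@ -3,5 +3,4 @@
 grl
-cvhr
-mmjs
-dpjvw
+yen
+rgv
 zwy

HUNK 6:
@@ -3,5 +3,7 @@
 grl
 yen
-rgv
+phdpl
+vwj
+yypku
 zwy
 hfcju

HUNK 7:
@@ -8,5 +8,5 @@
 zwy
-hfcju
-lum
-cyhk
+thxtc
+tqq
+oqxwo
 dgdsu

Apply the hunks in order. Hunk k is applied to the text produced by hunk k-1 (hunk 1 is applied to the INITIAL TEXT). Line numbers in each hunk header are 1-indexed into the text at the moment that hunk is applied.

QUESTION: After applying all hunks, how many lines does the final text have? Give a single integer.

Hunk 1: at line 5 remove [wiimz] add [cjzv] -> 13 lines: fhw qmi grl cvhr mmjs cjzv hfcju lum cors vsys uast wkif jttr
Hunk 2: at line 8 remove [cors,vsys] add [csjcs,wugi] -> 13 lines: fhw qmi grl cvhr mmjs cjzv hfcju lum csjcs wugi uast wkif jttr
Hunk 3: at line 4 remove [cjzv] add [dpjvw,zwy] -> 14 lines: fhw qmi grl cvhr mmjs dpjvw zwy hfcju lum csjcs wugi uast wkif jttr
Hunk 4: at line 9 remove [csjcs,wugi,uast] add [cyhk,dgdsu] -> 13 lines: fhw qmi grl cvhr mmjs dpjvw zwy hfcju lum cyhk dgdsu wkif jttr
Hunk 5: at line 3 remove [cvhr,mmjs,dpjvw] add [yen,rgv] -> 12 lines: fhw qmi grl yen rgv zwy hfcju lum cyhk dgdsu wkif jttr
Hunk 6: at line 3 remove [rgv] add [phdpl,vwj,yypku] -> 14 lines: fhw qmi grl yen phdpl vwj yypku zwy hfcju lum cyhk dgdsu wkif jttr
Hunk 7: at line 8 remove [hfcju,lum,cyhk] add [thxtc,tqq,oqxwo] -> 14 lines: fhw qmi grl yen phdpl vwj yypku zwy thxtc tqq oqxwo dgdsu wkif jttr
Final line count: 14

Answer: 14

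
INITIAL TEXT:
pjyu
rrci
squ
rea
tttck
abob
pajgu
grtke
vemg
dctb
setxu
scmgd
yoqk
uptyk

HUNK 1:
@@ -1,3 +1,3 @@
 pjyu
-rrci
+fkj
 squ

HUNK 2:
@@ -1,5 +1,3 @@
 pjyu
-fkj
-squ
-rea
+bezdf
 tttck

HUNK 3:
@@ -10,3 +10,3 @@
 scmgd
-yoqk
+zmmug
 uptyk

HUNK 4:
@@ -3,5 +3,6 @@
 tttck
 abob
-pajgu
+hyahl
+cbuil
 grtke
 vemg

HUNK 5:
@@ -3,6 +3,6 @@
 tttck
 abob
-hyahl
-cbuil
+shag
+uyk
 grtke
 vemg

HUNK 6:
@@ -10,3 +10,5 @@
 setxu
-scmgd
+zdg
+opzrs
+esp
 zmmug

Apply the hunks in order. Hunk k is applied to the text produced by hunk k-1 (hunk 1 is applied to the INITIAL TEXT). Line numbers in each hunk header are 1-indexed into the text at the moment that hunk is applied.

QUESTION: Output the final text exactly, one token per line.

Answer: pjyu
bezdf
tttck
abob
shag
uyk
grtke
vemg
dctb
setxu
zdg
opzrs
esp
zmmug
uptyk

Derivation:
Hunk 1: at line 1 remove [rrci] add [fkj] -> 14 lines: pjyu fkj squ rea tttck abob pajgu grtke vemg dctb setxu scmgd yoqk uptyk
Hunk 2: at line 1 remove [fkj,squ,rea] add [bezdf] -> 12 lines: pjyu bezdf tttck abob pajgu grtke vemg dctb setxu scmgd yoqk uptyk
Hunk 3: at line 10 remove [yoqk] add [zmmug] -> 12 lines: pjyu bezdf tttck abob pajgu grtke vemg dctb setxu scmgd zmmug uptyk
Hunk 4: at line 3 remove [pajgu] add [hyahl,cbuil] -> 13 lines: pjyu bezdf tttck abob hyahl cbuil grtke vemg dctb setxu scmgd zmmug uptyk
Hunk 5: at line 3 remove [hyahl,cbuil] add [shag,uyk] -> 13 lines: pjyu bezdf tttck abob shag uyk grtke vemg dctb setxu scmgd zmmug uptyk
Hunk 6: at line 10 remove [scmgd] add [zdg,opzrs,esp] -> 15 lines: pjyu bezdf tttck abob shag uyk grtke vemg dctb setxu zdg opzrs esp zmmug uptyk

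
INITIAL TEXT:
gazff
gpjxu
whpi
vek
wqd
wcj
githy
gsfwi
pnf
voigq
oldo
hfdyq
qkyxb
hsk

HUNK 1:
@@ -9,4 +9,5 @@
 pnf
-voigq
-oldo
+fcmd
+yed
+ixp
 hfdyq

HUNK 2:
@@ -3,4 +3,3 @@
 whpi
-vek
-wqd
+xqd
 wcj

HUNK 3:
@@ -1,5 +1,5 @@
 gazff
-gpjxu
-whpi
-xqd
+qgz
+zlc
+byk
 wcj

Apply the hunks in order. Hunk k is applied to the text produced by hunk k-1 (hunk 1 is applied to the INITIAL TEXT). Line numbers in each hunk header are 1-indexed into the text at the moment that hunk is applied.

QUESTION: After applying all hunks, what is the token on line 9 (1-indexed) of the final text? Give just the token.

Hunk 1: at line 9 remove [voigq,oldo] add [fcmd,yed,ixp] -> 15 lines: gazff gpjxu whpi vek wqd wcj githy gsfwi pnf fcmd yed ixp hfdyq qkyxb hsk
Hunk 2: at line 3 remove [vek,wqd] add [xqd] -> 14 lines: gazff gpjxu whpi xqd wcj githy gsfwi pnf fcmd yed ixp hfdyq qkyxb hsk
Hunk 3: at line 1 remove [gpjxu,whpi,xqd] add [qgz,zlc,byk] -> 14 lines: gazff qgz zlc byk wcj githy gsfwi pnf fcmd yed ixp hfdyq qkyxb hsk
Final line 9: fcmd

Answer: fcmd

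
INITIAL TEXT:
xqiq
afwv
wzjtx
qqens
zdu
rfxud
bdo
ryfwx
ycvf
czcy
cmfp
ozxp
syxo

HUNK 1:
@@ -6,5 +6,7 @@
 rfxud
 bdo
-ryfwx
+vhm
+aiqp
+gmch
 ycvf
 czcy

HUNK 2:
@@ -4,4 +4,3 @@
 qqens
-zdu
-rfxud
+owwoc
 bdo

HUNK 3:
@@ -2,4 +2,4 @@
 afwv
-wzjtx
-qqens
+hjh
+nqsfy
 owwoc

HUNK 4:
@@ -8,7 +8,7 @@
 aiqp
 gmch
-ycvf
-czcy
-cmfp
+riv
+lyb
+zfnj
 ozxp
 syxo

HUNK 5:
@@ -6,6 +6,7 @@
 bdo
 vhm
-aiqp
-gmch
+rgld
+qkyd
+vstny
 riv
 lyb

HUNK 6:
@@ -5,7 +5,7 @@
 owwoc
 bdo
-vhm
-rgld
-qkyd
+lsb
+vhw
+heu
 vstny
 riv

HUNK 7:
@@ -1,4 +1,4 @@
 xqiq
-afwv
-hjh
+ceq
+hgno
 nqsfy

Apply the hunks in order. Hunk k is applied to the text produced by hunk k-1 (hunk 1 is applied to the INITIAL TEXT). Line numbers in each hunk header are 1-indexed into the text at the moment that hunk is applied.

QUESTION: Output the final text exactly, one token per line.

Hunk 1: at line 6 remove [ryfwx] add [vhm,aiqp,gmch] -> 15 lines: xqiq afwv wzjtx qqens zdu rfxud bdo vhm aiqp gmch ycvf czcy cmfp ozxp syxo
Hunk 2: at line 4 remove [zdu,rfxud] add [owwoc] -> 14 lines: xqiq afwv wzjtx qqens owwoc bdo vhm aiqp gmch ycvf czcy cmfp ozxp syxo
Hunk 3: at line 2 remove [wzjtx,qqens] add [hjh,nqsfy] -> 14 lines: xqiq afwv hjh nqsfy owwoc bdo vhm aiqp gmch ycvf czcy cmfp ozxp syxo
Hunk 4: at line 8 remove [ycvf,czcy,cmfp] add [riv,lyb,zfnj] -> 14 lines: xqiq afwv hjh nqsfy owwoc bdo vhm aiqp gmch riv lyb zfnj ozxp syxo
Hunk 5: at line 6 remove [aiqp,gmch] add [rgld,qkyd,vstny] -> 15 lines: xqiq afwv hjh nqsfy owwoc bdo vhm rgld qkyd vstny riv lyb zfnj ozxp syxo
Hunk 6: at line 5 remove [vhm,rgld,qkyd] add [lsb,vhw,heu] -> 15 lines: xqiq afwv hjh nqsfy owwoc bdo lsb vhw heu vstny riv lyb zfnj ozxp syxo
Hunk 7: at line 1 remove [afwv,hjh] add [ceq,hgno] -> 15 lines: xqiq ceq hgno nqsfy owwoc bdo lsb vhw heu vstny riv lyb zfnj ozxp syxo

Answer: xqiq
ceq
hgno
nqsfy
owwoc
bdo
lsb
vhw
heu
vstny
riv
lyb
zfnj
ozxp
syxo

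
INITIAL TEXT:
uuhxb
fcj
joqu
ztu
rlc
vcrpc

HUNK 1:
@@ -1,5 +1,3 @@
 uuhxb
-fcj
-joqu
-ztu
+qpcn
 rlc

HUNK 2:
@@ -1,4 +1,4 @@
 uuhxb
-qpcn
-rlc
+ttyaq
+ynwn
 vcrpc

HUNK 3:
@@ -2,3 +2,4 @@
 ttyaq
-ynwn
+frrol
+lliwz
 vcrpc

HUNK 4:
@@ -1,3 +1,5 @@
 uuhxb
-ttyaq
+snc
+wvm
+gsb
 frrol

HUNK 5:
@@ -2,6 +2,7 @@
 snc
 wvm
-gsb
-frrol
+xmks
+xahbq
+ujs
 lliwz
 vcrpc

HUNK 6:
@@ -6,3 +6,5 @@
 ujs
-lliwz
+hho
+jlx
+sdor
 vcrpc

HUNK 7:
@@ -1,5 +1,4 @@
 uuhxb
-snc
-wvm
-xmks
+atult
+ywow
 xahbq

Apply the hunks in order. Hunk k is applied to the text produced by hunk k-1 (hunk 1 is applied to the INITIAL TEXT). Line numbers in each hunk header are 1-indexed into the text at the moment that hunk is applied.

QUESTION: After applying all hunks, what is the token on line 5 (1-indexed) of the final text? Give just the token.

Hunk 1: at line 1 remove [fcj,joqu,ztu] add [qpcn] -> 4 lines: uuhxb qpcn rlc vcrpc
Hunk 2: at line 1 remove [qpcn,rlc] add [ttyaq,ynwn] -> 4 lines: uuhxb ttyaq ynwn vcrpc
Hunk 3: at line 2 remove [ynwn] add [frrol,lliwz] -> 5 lines: uuhxb ttyaq frrol lliwz vcrpc
Hunk 4: at line 1 remove [ttyaq] add [snc,wvm,gsb] -> 7 lines: uuhxb snc wvm gsb frrol lliwz vcrpc
Hunk 5: at line 2 remove [gsb,frrol] add [xmks,xahbq,ujs] -> 8 lines: uuhxb snc wvm xmks xahbq ujs lliwz vcrpc
Hunk 6: at line 6 remove [lliwz] add [hho,jlx,sdor] -> 10 lines: uuhxb snc wvm xmks xahbq ujs hho jlx sdor vcrpc
Hunk 7: at line 1 remove [snc,wvm,xmks] add [atult,ywow] -> 9 lines: uuhxb atult ywow xahbq ujs hho jlx sdor vcrpc
Final line 5: ujs

Answer: ujs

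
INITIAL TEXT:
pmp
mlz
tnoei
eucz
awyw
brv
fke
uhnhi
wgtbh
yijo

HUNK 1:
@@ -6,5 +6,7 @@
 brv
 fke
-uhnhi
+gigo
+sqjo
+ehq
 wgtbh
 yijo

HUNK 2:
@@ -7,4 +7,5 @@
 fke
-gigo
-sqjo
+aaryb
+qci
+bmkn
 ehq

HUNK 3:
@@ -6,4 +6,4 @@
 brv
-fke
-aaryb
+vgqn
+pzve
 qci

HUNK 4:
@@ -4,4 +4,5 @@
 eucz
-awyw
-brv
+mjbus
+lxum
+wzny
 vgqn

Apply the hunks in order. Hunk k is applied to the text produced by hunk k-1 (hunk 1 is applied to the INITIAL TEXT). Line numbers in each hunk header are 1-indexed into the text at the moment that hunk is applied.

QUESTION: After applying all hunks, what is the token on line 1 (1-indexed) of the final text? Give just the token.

Answer: pmp

Derivation:
Hunk 1: at line 6 remove [uhnhi] add [gigo,sqjo,ehq] -> 12 lines: pmp mlz tnoei eucz awyw brv fke gigo sqjo ehq wgtbh yijo
Hunk 2: at line 7 remove [gigo,sqjo] add [aaryb,qci,bmkn] -> 13 lines: pmp mlz tnoei eucz awyw brv fke aaryb qci bmkn ehq wgtbh yijo
Hunk 3: at line 6 remove [fke,aaryb] add [vgqn,pzve] -> 13 lines: pmp mlz tnoei eucz awyw brv vgqn pzve qci bmkn ehq wgtbh yijo
Hunk 4: at line 4 remove [awyw,brv] add [mjbus,lxum,wzny] -> 14 lines: pmp mlz tnoei eucz mjbus lxum wzny vgqn pzve qci bmkn ehq wgtbh yijo
Final line 1: pmp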